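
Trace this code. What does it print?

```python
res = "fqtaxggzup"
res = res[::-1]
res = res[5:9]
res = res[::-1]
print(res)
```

reverse → 'puzggxatqf'
slice [5:9] → 'xatq'
reverse → 'qtax'

qtax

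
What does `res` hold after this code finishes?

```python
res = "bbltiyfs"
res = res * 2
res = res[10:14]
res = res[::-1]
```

repeat ×2 → 'bbltiyfsbbltiyfs'
slice [10:14] → 'ltiy'
reverse → 'yitl'

'yitl'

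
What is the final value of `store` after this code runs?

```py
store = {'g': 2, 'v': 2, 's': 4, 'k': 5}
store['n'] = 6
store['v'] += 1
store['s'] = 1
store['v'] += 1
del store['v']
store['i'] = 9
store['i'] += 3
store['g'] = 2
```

{'g': 2, 's': 1, 'k': 5, 'n': 6, 'i': 12}

store['n'] = 6 → {'g': 2, 'v': 2, 's': 4, 'k': 5, 'n': 6}
store['v'] = 2+1 = 3 → {'g': 2, 'v': 3, 's': 4, 'k': 5, 'n': 6}
store['s'] = 1 → {'g': 2, 'v': 3, 's': 1, 'k': 5, 'n': 6}
store['v'] = 3+1 = 4 → {'g': 2, 'v': 4, 's': 1, 'k': 5, 'n': 6}
del 'v' → {'g': 2, 's': 1, 'k': 5, 'n': 6}
store['i'] = 9 → {'g': 2, 's': 1, 'k': 5, 'n': 6, 'i': 9}
store['i'] = 9+3 = 12 → {'g': 2, 's': 1, 'k': 5, 'n': 6, 'i': 12}
store['g'] = 2 → {'g': 2, 's': 1, 'k': 5, 'n': 6, 'i': 12}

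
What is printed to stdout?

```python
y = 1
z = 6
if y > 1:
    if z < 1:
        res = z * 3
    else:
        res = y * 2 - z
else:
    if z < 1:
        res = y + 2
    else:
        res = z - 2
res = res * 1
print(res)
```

4

y=1, z=6
y > 1 is False; z < 1 is False
→ res = z - 2 = 4
res = 4*1 = 4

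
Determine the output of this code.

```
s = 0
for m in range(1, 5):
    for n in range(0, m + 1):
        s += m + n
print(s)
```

m=1,n=0: s = 0+1 = 1
m=1,n=1: s = 1+2 = 3
m=2,n=0: s = 3+2 = 5
m=2,n=1: s = 5+3 = 8
m=2,n=2: s = 8+4 = 12
m=3,n=0: s = 12+3 = 15
m=3,n=1: s = 15+4 = 19
m=3,n=2: s = 19+5 = 24
m=3,n=3: s = 24+6 = 30
m=4,n=0: s = 30+4 = 34
m=4,n=1: s = 34+5 = 39
m=4,n=2: s = 39+6 = 45
m=4,n=3: s = 45+7 = 52
m=4,n=4: s = 52+8 = 60

60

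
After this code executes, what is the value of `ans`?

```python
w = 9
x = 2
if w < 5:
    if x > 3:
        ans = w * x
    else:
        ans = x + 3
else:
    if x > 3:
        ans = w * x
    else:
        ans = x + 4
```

6

w=9, x=2
w < 5 is False; x > 3 is False
→ ans = x + 4 = 6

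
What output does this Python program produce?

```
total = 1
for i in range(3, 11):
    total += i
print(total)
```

53

i=3: total = 1+3 = 4
i=4: total = 4+4 = 8
i=5: total = 8+5 = 13
i=6: total = 13+6 = 19
i=7: total = 19+7 = 26
i=8: total = 26+8 = 34
i=9: total = 34+9 = 43
i=10: total = 43+10 = 53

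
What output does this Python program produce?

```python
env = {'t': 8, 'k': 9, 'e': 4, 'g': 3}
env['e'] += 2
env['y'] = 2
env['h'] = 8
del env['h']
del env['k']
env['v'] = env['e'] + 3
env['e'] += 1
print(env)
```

{'t': 8, 'e': 7, 'g': 3, 'y': 2, 'v': 9}

env['e'] = 4+2 = 6 → {'t': 8, 'k': 9, 'e': 6, 'g': 3}
env['y'] = 2 → {'t': 8, 'k': 9, 'e': 6, 'g': 3, 'y': 2}
env['h'] = 8 → {'t': 8, 'k': 9, 'e': 6, 'g': 3, 'y': 2, 'h': 8}
del 'h' → {'t': 8, 'k': 9, 'e': 6, 'g': 3, 'y': 2}
del 'k' → {'t': 8, 'e': 6, 'g': 3, 'y': 2}
env['v'] = env['e']+3 = 9 → {'t': 8, 'e': 6, 'g': 3, 'y': 2, 'v': 9}
env['e'] = 6+1 = 7 → {'t': 8, 'e': 7, 'g': 3, 'y': 2, 'v': 9}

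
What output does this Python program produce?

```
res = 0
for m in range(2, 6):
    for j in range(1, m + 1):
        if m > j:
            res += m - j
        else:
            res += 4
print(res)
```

m=2,j=1: 2>1, res = 0+1 = 1
m=2,j=2: not 2>2, res = 1+4 = 5
m=3,j=1: 3>1, res = 5+2 = 7
m=3,j=2: 3>2, res = 7+1 = 8
m=3,j=3: not 3>3, res = 8+4 = 12
m=4,j=1: 4>1, res = 12+3 = 15
m=4,j=2: 4>2, res = 15+2 = 17
m=4,j=3: 4>3, res = 17+1 = 18
m=4,j=4: not 4>4, res = 18+4 = 22
m=5,j=1: 5>1, res = 22+4 = 26
m=5,j=2: 5>2, res = 26+3 = 29
m=5,j=3: 5>3, res = 29+2 = 31
m=5,j=4: 5>4, res = 31+1 = 32
m=5,j=5: not 5>5, res = 32+4 = 36

36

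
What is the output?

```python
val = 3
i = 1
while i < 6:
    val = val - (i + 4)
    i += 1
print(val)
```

i=1: val = 3-5 = -2
i=2: val = (-2)-6 = -8
i=3: val = (-8)-7 = -15
i=4: val = (-15)-8 = -23
i=5: val = (-23)-9 = -32

-32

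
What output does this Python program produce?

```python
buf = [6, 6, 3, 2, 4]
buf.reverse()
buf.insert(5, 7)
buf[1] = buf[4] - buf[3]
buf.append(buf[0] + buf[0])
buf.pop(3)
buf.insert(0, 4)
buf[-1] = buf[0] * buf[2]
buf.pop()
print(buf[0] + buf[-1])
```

11

reverse → [4, 2, 3, 6, 6]
insert 7 at 5 → [4, 2, 3, 6, 6, 7]
buf[1] = buf[4]-buf[3] = 6-6 = 0 → [4, 0, 3, 6, 6, 7]
append buf[0]+buf[0] = 4+4 = 8 → [4, 0, 3, 6, 6, 7, 8]
pop(3) removes 6 → [4, 0, 3, 6, 7, 8]
insert 4 at 0 → [4, 4, 0, 3, 6, 7, 8]
buf[-1] = buf[0]*buf[2] = 4*0 = 0 → [4, 4, 0, 3, 6, 7, 0]
pop() removes 0 → [4, 4, 0, 3, 6, 7]
buf[0]+buf[-1] = 4+7 = 11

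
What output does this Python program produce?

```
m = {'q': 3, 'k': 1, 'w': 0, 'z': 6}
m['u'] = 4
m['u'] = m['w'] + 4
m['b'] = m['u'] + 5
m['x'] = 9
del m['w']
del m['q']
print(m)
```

m['u'] = 4 → {'q': 3, 'k': 1, 'w': 0, 'z': 6, 'u': 4}
m['u'] = m['w']+4 = 4 → {'q': 3, 'k': 1, 'w': 0, 'z': 6, 'u': 4}
m['b'] = m['u']+5 = 9 → {'q': 3, 'k': 1, 'w': 0, 'z': 6, 'u': 4, 'b': 9}
m['x'] = 9 → {'q': 3, 'k': 1, 'w': 0, 'z': 6, 'u': 4, 'b': 9, 'x': 9}
del 'w' → {'q': 3, 'k': 1, 'z': 6, 'u': 4, 'b': 9, 'x': 9}
del 'q' → {'k': 1, 'z': 6, 'u': 4, 'b': 9, 'x': 9}

{'k': 1, 'z': 6, 'u': 4, 'b': 9, 'x': 9}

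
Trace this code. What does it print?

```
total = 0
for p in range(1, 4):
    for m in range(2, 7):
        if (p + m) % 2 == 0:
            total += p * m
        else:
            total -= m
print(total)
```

p=1,m=2: odd sum, total = 0-2 = -2
p=1,m=3: even sum, total = (-2)+3 = 1
p=1,m=4: odd sum, total = 1-4 = -3
p=1,m=5: even sum, total = (-3)+5 = 2
p=1,m=6: odd sum, total = 2-6 = -4
p=2,m=2: even sum, total = (-4)+4 = 0
p=2,m=3: odd sum, total = 0-3 = -3
p=2,m=4: even sum, total = (-3)+8 = 5
p=2,m=5: odd sum, total = 5-5 = 0
p=2,m=6: even sum, total = 0+12 = 12
p=3,m=2: odd sum, total = 12-2 = 10
p=3,m=3: even sum, total = 10+9 = 19
p=3,m=4: odd sum, total = 19-4 = 15
p=3,m=5: even sum, total = 15+15 = 30
p=3,m=6: odd sum, total = 30-6 = 24

24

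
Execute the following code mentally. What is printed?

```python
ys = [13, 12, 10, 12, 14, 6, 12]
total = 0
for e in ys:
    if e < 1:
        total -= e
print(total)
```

e=13: not <1
e=12: not <1
e=10: not <1
e=12: not <1
e=14: not <1
e=6: not <1
e=12: not <1

0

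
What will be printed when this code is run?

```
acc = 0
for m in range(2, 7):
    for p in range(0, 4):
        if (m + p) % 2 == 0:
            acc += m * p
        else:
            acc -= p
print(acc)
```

40

m=2,p=0: even sum, acc = 0+0 = 0
m=2,p=1: odd sum, acc = 0-1 = -1
m=2,p=2: even sum, acc = (-1)+4 = 3
m=2,p=3: odd sum, acc = 3-3 = 0
m=3,p=0: odd sum, acc = 0-0 = 0
m=3,p=1: even sum, acc = 0+3 = 3
m=3,p=2: odd sum, acc = 3-2 = 1
m=3,p=3: even sum, acc = 1+9 = 10
m=4,p=0: even sum, acc = 10+0 = 10
m=4,p=1: odd sum, acc = 10-1 = 9
m=4,p=2: even sum, acc = 9+8 = 17
m=4,p=3: odd sum, acc = 17-3 = 14
m=5,p=0: odd sum, acc = 14-0 = 14
m=5,p=1: even sum, acc = 14+5 = 19
m=5,p=2: odd sum, acc = 19-2 = 17
m=5,p=3: even sum, acc = 17+15 = 32
m=6,p=0: even sum, acc = 32+0 = 32
m=6,p=1: odd sum, acc = 32-1 = 31
m=6,p=2: even sum, acc = 31+12 = 43
m=6,p=3: odd sum, acc = 43-3 = 40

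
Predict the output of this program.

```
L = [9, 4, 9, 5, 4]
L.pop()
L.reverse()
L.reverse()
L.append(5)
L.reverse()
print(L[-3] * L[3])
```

36

pop() removes 4 → [9, 4, 9, 5]
reverse → [5, 9, 4, 9]
reverse → [9, 4, 9, 5]
append 5 → [9, 4, 9, 5, 5]
reverse → [5, 5, 9, 4, 9]
L[-3]*L[3] = 9*4 = 36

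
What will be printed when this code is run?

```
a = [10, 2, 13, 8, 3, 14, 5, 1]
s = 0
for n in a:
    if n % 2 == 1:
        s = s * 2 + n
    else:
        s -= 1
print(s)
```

n=10: not odd, s = 0-1 = -1
n=2: not odd, s = (-1)-1 = -2
n=13: odd, s = (-2)*2+13 = 9
n=8: not odd, s = 9-1 = 8
n=3: odd, s = 8*2+3 = 19
n=14: not odd, s = 19-1 = 18
n=5: odd, s = 18*2+5 = 41
n=1: odd, s = 41*2+1 = 83

83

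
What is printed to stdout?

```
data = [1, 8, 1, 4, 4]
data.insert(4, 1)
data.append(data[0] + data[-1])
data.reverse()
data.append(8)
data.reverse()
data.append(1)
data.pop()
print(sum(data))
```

32

insert 1 at 4 → [1, 8, 1, 4, 1, 4]
append data[0]+data[-1] = 1+4 = 5 → [1, 8, 1, 4, 1, 4, 5]
reverse → [5, 4, 1, 4, 1, 8, 1]
append 8 → [5, 4, 1, 4, 1, 8, 1, 8]
reverse → [8, 1, 8, 1, 4, 1, 4, 5]
append 1 → [8, 1, 8, 1, 4, 1, 4, 5, 1]
pop() removes 1 → [8, 1, 8, 1, 4, 1, 4, 5]
sum = 32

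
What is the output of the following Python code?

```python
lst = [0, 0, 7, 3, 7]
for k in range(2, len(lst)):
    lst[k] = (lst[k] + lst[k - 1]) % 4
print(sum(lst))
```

k=2: lst[2] = (7+0)%4 = 3 → [0, 0, 3, 3, 7]
k=3: lst[3] = (3+3)%4 = 2 → [0, 0, 3, 2, 7]
k=4: lst[4] = (7+2)%4 = 1 → [0, 0, 3, 2, 1]
sum = 6

6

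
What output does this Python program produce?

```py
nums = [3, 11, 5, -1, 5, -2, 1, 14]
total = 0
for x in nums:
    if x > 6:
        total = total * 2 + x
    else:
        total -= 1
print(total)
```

22

x=3: not >6, total = 0-1 = -1
x=11: >6, total = (-1)*2+11 = 9
x=5: not >6, total = 9-1 = 8
x=-1: not >6, total = 8-1 = 7
x=5: not >6, total = 7-1 = 6
x=-2: not >6, total = 6-1 = 5
x=1: not >6, total = 5-1 = 4
x=14: >6, total = 4*2+14 = 22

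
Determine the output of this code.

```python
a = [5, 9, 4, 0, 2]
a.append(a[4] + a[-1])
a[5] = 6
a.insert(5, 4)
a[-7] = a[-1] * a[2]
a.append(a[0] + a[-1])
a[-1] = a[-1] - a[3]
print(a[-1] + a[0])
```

append a[4]+a[-1] = 2+2 = 4 → [5, 9, 4, 0, 2, 4]
a[5] = 6 → [5, 9, 4, 0, 2, 6]
insert 4 at 5 → [5, 9, 4, 0, 2, 4, 6]
a[-7] = a[-1]*a[2] = 6*4 = 24 → [24, 9, 4, 0, 2, 4, 6]
append a[0]+a[-1] = 24+6 = 30 → [24, 9, 4, 0, 2, 4, 6, 30]
a[-1] = a[-1]-a[3] = 30-0 = 30 → [24, 9, 4, 0, 2, 4, 6, 30]
a[-1]+a[0] = 30+24 = 54

54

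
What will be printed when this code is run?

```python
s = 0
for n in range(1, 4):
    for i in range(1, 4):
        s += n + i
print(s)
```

n=1,i=1: s = 0+2 = 2
n=1,i=2: s = 2+3 = 5
n=1,i=3: s = 5+4 = 9
n=2,i=1: s = 9+3 = 12
n=2,i=2: s = 12+4 = 16
n=2,i=3: s = 16+5 = 21
n=3,i=1: s = 21+4 = 25
n=3,i=2: s = 25+5 = 30
n=3,i=3: s = 30+6 = 36

36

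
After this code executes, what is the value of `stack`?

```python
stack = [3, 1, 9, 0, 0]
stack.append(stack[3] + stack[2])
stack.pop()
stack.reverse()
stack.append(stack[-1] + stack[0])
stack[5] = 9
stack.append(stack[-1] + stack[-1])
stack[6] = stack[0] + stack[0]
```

[0, 0, 9, 1, 3, 9, 0]

append stack[3]+stack[2] = 0+9 = 9 → [3, 1, 9, 0, 0, 9]
pop() removes 9 → [3, 1, 9, 0, 0]
reverse → [0, 0, 9, 1, 3]
append stack[-1]+stack[0] = 3+0 = 3 → [0, 0, 9, 1, 3, 3]
stack[5] = 9 → [0, 0, 9, 1, 3, 9]
append stack[-1]+stack[-1] = 9+9 = 18 → [0, 0, 9, 1, 3, 9, 18]
stack[6] = stack[0]+stack[0] = 0+0 = 0 → [0, 0, 9, 1, 3, 9, 0]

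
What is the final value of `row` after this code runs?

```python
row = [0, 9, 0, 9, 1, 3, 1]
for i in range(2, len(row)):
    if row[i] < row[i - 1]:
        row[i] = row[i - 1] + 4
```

i=2: 0<9, row[2] = 9+4 = 13 → [0, 9, 13, 9, 1, 3, 1]
i=3: 9<13, row[3] = 13+4 = 17 → [0, 9, 13, 17, 1, 3, 1]
i=4: 1<17, row[4] = 17+4 = 21 → [0, 9, 13, 17, 21, 3, 1]
i=5: 3<21, row[5] = 21+4 = 25 → [0, 9, 13, 17, 21, 25, 1]
i=6: 1<25, row[6] = 25+4 = 29 → [0, 9, 13, 17, 21, 25, 29]

[0, 9, 13, 17, 21, 25, 29]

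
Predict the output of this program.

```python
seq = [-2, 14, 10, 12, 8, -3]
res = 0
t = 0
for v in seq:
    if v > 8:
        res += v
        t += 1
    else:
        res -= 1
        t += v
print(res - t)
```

v=-2: not >8, res = 0-1 = -1; t=-2
v=14: >8, res = (-1)+14 = 13; t=-1
v=10: >8, res = 13+10 = 23; t=0
v=12: >8, res = 23+12 = 35; t=1
v=8: not >8, res = 35-1 = 34; t=9
v=-3: not >8, res = 34-1 = 33; t=6
res-t = 33-6 = 27

27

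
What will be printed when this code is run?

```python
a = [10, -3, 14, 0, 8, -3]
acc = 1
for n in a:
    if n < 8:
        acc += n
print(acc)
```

-5

n=10: not <8
n=-3: <8, acc = 1+(-3) = -2
n=14: not <8
n=0: <8, acc = (-2)+0 = -2
n=8: not <8
n=-3: <8, acc = (-2)+(-3) = -5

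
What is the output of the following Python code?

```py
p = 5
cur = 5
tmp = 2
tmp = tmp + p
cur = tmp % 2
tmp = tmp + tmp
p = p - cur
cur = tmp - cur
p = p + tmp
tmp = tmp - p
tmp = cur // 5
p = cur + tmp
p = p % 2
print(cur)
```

tmp = 2+5 = 7
cur = 7%2 = 1
tmp = 7+7 = 14
p = 5-1 = 4
cur = 14-1 = 13
p = 4+14 = 18
tmp = 14-18 = -4
tmp = 13//5 = 2
p = 13+2 = 15
p = 15%2 = 1

13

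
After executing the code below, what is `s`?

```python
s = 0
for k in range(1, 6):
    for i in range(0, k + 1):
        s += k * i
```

k=1,i=0: s = 0+0 = 0
k=1,i=1: s = 0+1 = 1
k=2,i=0: s = 1+0 = 1
k=2,i=1: s = 1+2 = 3
k=2,i=2: s = 3+4 = 7
k=3,i=0: s = 7+0 = 7
k=3,i=1: s = 7+3 = 10
k=3,i=2: s = 10+6 = 16
k=3,i=3: s = 16+9 = 25
k=4,i=0: s = 25+0 = 25
k=4,i=1: s = 25+4 = 29
k=4,i=2: s = 29+8 = 37
k=4,i=3: s = 37+12 = 49
k=4,i=4: s = 49+16 = 65
k=5,i=0: s = 65+0 = 65
k=5,i=1: s = 65+5 = 70
k=5,i=2: s = 70+10 = 80
k=5,i=3: s = 80+15 = 95
k=5,i=4: s = 95+20 = 115
k=5,i=5: s = 115+25 = 140

140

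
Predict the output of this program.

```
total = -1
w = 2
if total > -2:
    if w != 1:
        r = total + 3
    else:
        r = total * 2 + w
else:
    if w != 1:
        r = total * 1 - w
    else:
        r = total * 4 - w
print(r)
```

total=-1, w=2
total > -2 is True; w != 1 is True
→ r = total + 3 = 2

2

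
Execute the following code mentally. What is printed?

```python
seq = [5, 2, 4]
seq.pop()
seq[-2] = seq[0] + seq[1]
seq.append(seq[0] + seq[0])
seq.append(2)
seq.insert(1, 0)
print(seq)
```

[7, 0, 2, 14, 2]

pop() removes 4 → [5, 2]
seq[-2] = seq[0]+seq[1] = 5+2 = 7 → [7, 2]
append seq[0]+seq[0] = 7+7 = 14 → [7, 2, 14]
append 2 → [7, 2, 14, 2]
insert 0 at 1 → [7, 0, 2, 14, 2]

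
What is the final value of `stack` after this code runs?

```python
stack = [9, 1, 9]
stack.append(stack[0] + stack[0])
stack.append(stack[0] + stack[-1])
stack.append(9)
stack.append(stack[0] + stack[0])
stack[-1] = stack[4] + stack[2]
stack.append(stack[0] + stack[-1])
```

append stack[0]+stack[0] = 9+9 = 18 → [9, 1, 9, 18]
append stack[0]+stack[-1] = 9+18 = 27 → [9, 1, 9, 18, 27]
append 9 → [9, 1, 9, 18, 27, 9]
append stack[0]+stack[0] = 9+9 = 18 → [9, 1, 9, 18, 27, 9, 18]
stack[-1] = stack[4]+stack[2] = 27+9 = 36 → [9, 1, 9, 18, 27, 9, 36]
append stack[0]+stack[-1] = 9+36 = 45 → [9, 1, 9, 18, 27, 9, 36, 45]

[9, 1, 9, 18, 27, 9, 36, 45]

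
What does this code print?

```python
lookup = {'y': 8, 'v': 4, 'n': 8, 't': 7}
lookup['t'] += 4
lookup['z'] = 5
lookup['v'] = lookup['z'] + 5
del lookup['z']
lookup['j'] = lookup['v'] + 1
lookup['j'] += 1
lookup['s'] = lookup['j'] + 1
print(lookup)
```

{'y': 8, 'v': 10, 'n': 8, 't': 11, 'j': 12, 's': 13}

lookup['t'] = 7+4 = 11 → {'y': 8, 'v': 4, 'n': 8, 't': 11}
lookup['z'] = 5 → {'y': 8, 'v': 4, 'n': 8, 't': 11, 'z': 5}
lookup['v'] = lookup['z']+5 = 10 → {'y': 8, 'v': 10, 'n': 8, 't': 11, 'z': 5}
del 'z' → {'y': 8, 'v': 10, 'n': 8, 't': 11}
lookup['j'] = lookup['v']+1 = 11 → {'y': 8, 'v': 10, 'n': 8, 't': 11, 'j': 11}
lookup['j'] = 11+1 = 12 → {'y': 8, 'v': 10, 'n': 8, 't': 11, 'j': 12}
lookup['s'] = lookup['j']+1 = 13 → {'y': 8, 'v': 10, 'n': 8, 't': 11, 'j': 12, 's': 13}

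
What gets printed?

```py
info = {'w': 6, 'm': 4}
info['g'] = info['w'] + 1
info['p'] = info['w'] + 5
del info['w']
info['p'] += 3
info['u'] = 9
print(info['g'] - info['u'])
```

info['g'] = info['w']+1 = 7 → {'w': 6, 'm': 4, 'g': 7}
info['p'] = info['w']+5 = 11 → {'w': 6, 'm': 4, 'g': 7, 'p': 11}
del 'w' → {'m': 4, 'g': 7, 'p': 11}
info['p'] = 11+3 = 14 → {'m': 4, 'g': 7, 'p': 14}
info['u'] = 9 → {'m': 4, 'g': 7, 'p': 14, 'u': 9}
info['g']-info['u'] = 7-9 = -2

-2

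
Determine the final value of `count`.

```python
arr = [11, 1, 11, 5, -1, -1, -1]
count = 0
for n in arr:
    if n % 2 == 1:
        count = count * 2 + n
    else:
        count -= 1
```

945

n=11: odd, count = 0*2+11 = 11
n=1: odd, count = 11*2+1 = 23
n=11: odd, count = 23*2+11 = 57
n=5: odd, count = 57*2+5 = 119
n=-1: odd, count = 119*2+(-1) = 237
n=-1: odd, count = 237*2+(-1) = 473
n=-1: odd, count = 473*2+(-1) = 945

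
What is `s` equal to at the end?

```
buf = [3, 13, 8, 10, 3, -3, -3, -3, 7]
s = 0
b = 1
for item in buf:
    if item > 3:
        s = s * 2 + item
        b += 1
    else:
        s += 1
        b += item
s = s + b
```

item=3: not >3, s = 0+1 = 1; b=4
item=13: >3, s = 1*2+13 = 15; b=5
item=8: >3, s = 15*2+8 = 38; b=6
item=10: >3, s = 38*2+10 = 86; b=7
item=3: not >3, s = 86+1 = 87; b=10
item=-3: not >3, s = 87+1 = 88; b=7
item=-3: not >3, s = 88+1 = 89; b=4
item=-3: not >3, s = 89+1 = 90; b=1
item=7: >3, s = 90*2+7 = 187; b=2
s+b = 187+2 = 189

189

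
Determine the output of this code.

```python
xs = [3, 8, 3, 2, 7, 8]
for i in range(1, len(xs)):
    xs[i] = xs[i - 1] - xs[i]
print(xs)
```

i=1: xs[1] = 3-8 = -5 → [3, -5, 3, 2, 7, 8]
i=2: xs[2] = (-5)-3 = -8 → [3, -5, -8, 2, 7, 8]
i=3: xs[3] = (-8)-2 = -10 → [3, -5, -8, -10, 7, 8]
i=4: xs[4] = (-10)-7 = -17 → [3, -5, -8, -10, -17, 8]
i=5: xs[5] = (-17)-8 = -25 → [3, -5, -8, -10, -17, -25]

[3, -5, -8, -10, -17, -25]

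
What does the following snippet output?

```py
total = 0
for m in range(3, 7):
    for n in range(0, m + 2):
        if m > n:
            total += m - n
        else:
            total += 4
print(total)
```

m=3,n=0: 3>0, total = 0+3 = 3
m=3,n=1: 3>1, total = 3+2 = 5
m=3,n=2: 3>2, total = 5+1 = 6
m=3,n=3: not 3>3, total = 6+4 = 10
m=3,n=4: not 3>4, total = 10+4 = 14
m=4,n=0: 4>0, total = 14+4 = 18
m=4,n=1: 4>1, total = 18+3 = 21
m=4,n=2: 4>2, total = 21+2 = 23
m=4,n=3: 4>3, total = 23+1 = 24
m=4,n=4: not 4>4, total = 24+4 = 28
m=4,n=5: not 4>5, total = 28+4 = 32
m=5,n=0: 5>0, total = 32+5 = 37
m=5,n=1: 5>1, total = 37+4 = 41
m=5,n=2: 5>2, total = 41+3 = 44
m=5,n=3: 5>3, total = 44+2 = 46
m=5,n=4: 5>4, total = 46+1 = 47
m=5,n=5: not 5>5, total = 47+4 = 51
m=5,n=6: not 5>6, total = 51+4 = 55
m=6,n=0: 6>0, total = 55+6 = 61
m=6,n=1: 6>1, total = 61+5 = 66
m=6,n=2: 6>2, total = 66+4 = 70
m=6,n=3: 6>3, total = 70+3 = 73
m=6,n=4: 6>4, total = 73+2 = 75
m=6,n=5: 6>5, total = 75+1 = 76
m=6,n=6: not 6>6, total = 76+4 = 80
m=6,n=7: not 6>7, total = 80+4 = 84

84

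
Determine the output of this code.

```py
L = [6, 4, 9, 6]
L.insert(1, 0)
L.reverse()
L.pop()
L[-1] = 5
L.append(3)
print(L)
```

[6, 9, 4, 5, 3]

insert 0 at 1 → [6, 0, 4, 9, 6]
reverse → [6, 9, 4, 0, 6]
pop() removes 6 → [6, 9, 4, 0]
L[-1] = 5 → [6, 9, 4, 5]
append 3 → [6, 9, 4, 5, 3]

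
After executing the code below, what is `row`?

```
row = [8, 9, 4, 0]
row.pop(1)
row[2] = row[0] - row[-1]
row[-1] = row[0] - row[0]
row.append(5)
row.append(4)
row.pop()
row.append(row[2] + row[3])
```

[8, 4, 0, 5, 5]

pop(1) removes 9 → [8, 4, 0]
row[2] = row[0]-row[-1] = 8-0 = 8 → [8, 4, 8]
row[-1] = row[0]-row[0] = 8-8 = 0 → [8, 4, 0]
append 5 → [8, 4, 0, 5]
append 4 → [8, 4, 0, 5, 4]
pop() removes 4 → [8, 4, 0, 5]
append row[2]+row[3] = 0+5 = 5 → [8, 4, 0, 5, 5]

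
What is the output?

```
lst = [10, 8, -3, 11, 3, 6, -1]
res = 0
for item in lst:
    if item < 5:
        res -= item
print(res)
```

1

item=10: not <5
item=8: not <5
item=-3: <5, res = 0-(-3) = 3
item=11: not <5
item=3: <5, res = 3-3 = 0
item=6: not <5
item=-1: <5, res = 0-(-1) = 1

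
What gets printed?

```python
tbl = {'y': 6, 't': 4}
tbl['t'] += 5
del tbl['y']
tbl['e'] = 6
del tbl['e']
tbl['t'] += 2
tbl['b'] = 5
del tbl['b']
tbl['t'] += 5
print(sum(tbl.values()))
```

16

tbl['t'] = 4+5 = 9 → {'y': 6, 't': 9}
del 'y' → {'t': 9}
tbl['e'] = 6 → {'t': 9, 'e': 6}
del 'e' → {'t': 9}
tbl['t'] = 9+2 = 11 → {'t': 11}
tbl['b'] = 5 → {'t': 11, 'b': 5}
del 'b' → {'t': 11}
tbl['t'] = 11+5 = 16 → {'t': 16}
sum of values = 16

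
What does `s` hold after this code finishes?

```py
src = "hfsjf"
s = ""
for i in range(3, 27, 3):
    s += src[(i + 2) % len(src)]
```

'hjffshjf'

i=3: add src[0]='h' → 'h'
i=6: add src[3]='j' → 'hj'
i=9: add src[1]='f' → 'hjf'
i=12: add src[4]='f' → 'hjff'
i=15: add src[2]='s' → 'hjffs'
i=18: add src[0]='h' → 'hjffsh'
i=21: add src[3]='j' → 'hjffshj'
i=24: add src[1]='f' → 'hjffshjf'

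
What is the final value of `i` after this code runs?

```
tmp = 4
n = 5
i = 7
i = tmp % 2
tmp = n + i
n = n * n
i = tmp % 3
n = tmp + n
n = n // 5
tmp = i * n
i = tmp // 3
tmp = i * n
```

i = 4%2 = 0
tmp = 5+0 = 5
n = 5*5 = 25
i = 5%3 = 2
n = 5+25 = 30
n = 30//5 = 6
tmp = 2*6 = 12
i = 12//3 = 4
tmp = 4*6 = 24

4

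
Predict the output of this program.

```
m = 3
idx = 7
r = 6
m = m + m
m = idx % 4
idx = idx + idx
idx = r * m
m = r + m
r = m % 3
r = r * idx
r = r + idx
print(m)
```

m = 3+3 = 6
m = 7%4 = 3
idx = 7+7 = 14
idx = 6*3 = 18
m = 6+3 = 9
r = 9%3 = 0
r = 0*18 = 0
r = 0+18 = 18

9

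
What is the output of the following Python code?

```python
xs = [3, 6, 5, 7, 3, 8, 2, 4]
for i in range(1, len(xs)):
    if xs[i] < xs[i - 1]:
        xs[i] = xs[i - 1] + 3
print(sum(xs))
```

i=1: 6>=3, unchanged → [3, 6, 5, 7, 3, 8, 2, 4]
i=2: 5<6, xs[2] = 6+3 = 9 → [3, 6, 9, 7, 3, 8, 2, 4]
i=3: 7<9, xs[3] = 9+3 = 12 → [3, 6, 9, 12, 3, 8, 2, 4]
i=4: 3<12, xs[4] = 12+3 = 15 → [3, 6, 9, 12, 15, 8, 2, 4]
i=5: 8<15, xs[5] = 15+3 = 18 → [3, 6, 9, 12, 15, 18, 2, 4]
i=6: 2<18, xs[6] = 18+3 = 21 → [3, 6, 9, 12, 15, 18, 21, 4]
i=7: 4<21, xs[7] = 21+3 = 24 → [3, 6, 9, 12, 15, 18, 21, 24]
sum = 108

108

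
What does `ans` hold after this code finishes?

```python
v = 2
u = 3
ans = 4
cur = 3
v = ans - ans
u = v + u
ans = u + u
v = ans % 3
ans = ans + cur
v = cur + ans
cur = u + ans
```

v = 4-4 = 0
u = 0+3 = 3
ans = 3+3 = 6
v = 6%3 = 0
ans = 6+3 = 9
v = 3+9 = 12
cur = 3+9 = 12

9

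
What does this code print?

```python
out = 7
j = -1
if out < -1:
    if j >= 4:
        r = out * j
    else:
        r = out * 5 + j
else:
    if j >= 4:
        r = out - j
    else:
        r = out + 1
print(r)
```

out=7, j=-1
out < -1 is False; j >= 4 is False
→ r = out + 1 = 8

8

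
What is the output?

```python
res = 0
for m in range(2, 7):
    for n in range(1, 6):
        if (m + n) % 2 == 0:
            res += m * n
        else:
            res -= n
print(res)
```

105

m=2,n=1: odd sum, res = 0-1 = -1
m=2,n=2: even sum, res = (-1)+4 = 3
m=2,n=3: odd sum, res = 3-3 = 0
m=2,n=4: even sum, res = 0+8 = 8
m=2,n=5: odd sum, res = 8-5 = 3
m=3,n=1: even sum, res = 3+3 = 6
m=3,n=2: odd sum, res = 6-2 = 4
m=3,n=3: even sum, res = 4+9 = 13
m=3,n=4: odd sum, res = 13-4 = 9
m=3,n=5: even sum, res = 9+15 = 24
m=4,n=1: odd sum, res = 24-1 = 23
m=4,n=2: even sum, res = 23+8 = 31
m=4,n=3: odd sum, res = 31-3 = 28
m=4,n=4: even sum, res = 28+16 = 44
m=4,n=5: odd sum, res = 44-5 = 39
m=5,n=1: even sum, res = 39+5 = 44
m=5,n=2: odd sum, res = 44-2 = 42
m=5,n=3: even sum, res = 42+15 = 57
m=5,n=4: odd sum, res = 57-4 = 53
m=5,n=5: even sum, res = 53+25 = 78
m=6,n=1: odd sum, res = 78-1 = 77
m=6,n=2: even sum, res = 77+12 = 89
m=6,n=3: odd sum, res = 89-3 = 86
m=6,n=4: even sum, res = 86+24 = 110
m=6,n=5: odd sum, res = 110-5 = 105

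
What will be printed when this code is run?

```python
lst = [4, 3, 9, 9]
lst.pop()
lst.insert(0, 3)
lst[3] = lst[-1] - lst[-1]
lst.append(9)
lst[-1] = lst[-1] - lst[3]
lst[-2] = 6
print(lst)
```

pop() removes 9 → [4, 3, 9]
insert 3 at 0 → [3, 4, 3, 9]
lst[3] = lst[-1]-lst[-1] = 9-9 = 0 → [3, 4, 3, 0]
append 9 → [3, 4, 3, 0, 9]
lst[-1] = lst[-1]-lst[3] = 9-0 = 9 → [3, 4, 3, 0, 9]
lst[-2] = 6 → [3, 4, 3, 6, 9]

[3, 4, 3, 6, 9]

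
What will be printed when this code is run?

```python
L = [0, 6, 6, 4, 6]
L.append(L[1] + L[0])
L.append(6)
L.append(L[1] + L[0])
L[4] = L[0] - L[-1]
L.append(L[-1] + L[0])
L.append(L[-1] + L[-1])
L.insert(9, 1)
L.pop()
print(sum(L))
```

append L[1]+L[0] = 6+0 = 6 → [0, 6, 6, 4, 6, 6]
append 6 → [0, 6, 6, 4, 6, 6, 6]
append L[1]+L[0] = 6+0 = 6 → [0, 6, 6, 4, 6, 6, 6, 6]
L[4] = L[0]-L[-1] = 0-6 = -6 → [0, 6, 6, 4, -6, 6, 6, 6]
append L[-1]+L[0] = 6+0 = 6 → [0, 6, 6, 4, -6, 6, 6, 6, 6]
append L[-1]+L[-1] = 6+6 = 12 → [0, 6, 6, 4, -6, 6, 6, 6, 6, 12]
insert 1 at 9 → [0, 6, 6, 4, -6, 6, 6, 6, 6, 1, 12]
pop() removes 12 → [0, 6, 6, 4, -6, 6, 6, 6, 6, 1]
sum = 35

35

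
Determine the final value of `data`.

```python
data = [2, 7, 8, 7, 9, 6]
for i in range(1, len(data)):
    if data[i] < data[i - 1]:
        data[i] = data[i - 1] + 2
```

i=1: 7>=2, unchanged → [2, 7, 8, 7, 9, 6]
i=2: 8>=7, unchanged → [2, 7, 8, 7, 9, 6]
i=3: 7<8, data[3] = 8+2 = 10 → [2, 7, 8, 10, 9, 6]
i=4: 9<10, data[4] = 10+2 = 12 → [2, 7, 8, 10, 12, 6]
i=5: 6<12, data[5] = 12+2 = 14 → [2, 7, 8, 10, 12, 14]

[2, 7, 8, 10, 12, 14]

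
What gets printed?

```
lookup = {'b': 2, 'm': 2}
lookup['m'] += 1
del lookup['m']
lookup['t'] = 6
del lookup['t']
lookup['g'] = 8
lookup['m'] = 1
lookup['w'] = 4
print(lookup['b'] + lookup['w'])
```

lookup['m'] = 2+1 = 3 → {'b': 2, 'm': 3}
del 'm' → {'b': 2}
lookup['t'] = 6 → {'b': 2, 't': 6}
del 't' → {'b': 2}
lookup['g'] = 8 → {'b': 2, 'g': 8}
lookup['m'] = 1 → {'b': 2, 'g': 8, 'm': 1}
lookup['w'] = 4 → {'b': 2, 'g': 8, 'm': 1, 'w': 4}
lookup['b']+lookup['w'] = 2+4 = 6

6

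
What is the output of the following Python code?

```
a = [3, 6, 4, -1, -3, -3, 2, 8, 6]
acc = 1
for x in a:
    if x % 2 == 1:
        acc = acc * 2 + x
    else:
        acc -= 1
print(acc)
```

x=3: odd, acc = 1*2+3 = 5
x=6: not odd, acc = 5-1 = 4
x=4: not odd, acc = 4-1 = 3
x=-1: odd, acc = 3*2+(-1) = 5
x=-3: odd, acc = 5*2+(-3) = 7
x=-3: odd, acc = 7*2+(-3) = 11
x=2: not odd, acc = 11-1 = 10
x=8: not odd, acc = 10-1 = 9
x=6: not odd, acc = 9-1 = 8

8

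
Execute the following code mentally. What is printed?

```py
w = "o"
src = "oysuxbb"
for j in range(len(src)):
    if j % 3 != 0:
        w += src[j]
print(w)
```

oysxb

j=0: skip
j=1: add 'y' → 'oy'
j=2: add 's' → 'oys'
j=3: skip
j=4: add 'x' → 'oysx'
j=5: add 'b' → 'oysxb'
j=6: skip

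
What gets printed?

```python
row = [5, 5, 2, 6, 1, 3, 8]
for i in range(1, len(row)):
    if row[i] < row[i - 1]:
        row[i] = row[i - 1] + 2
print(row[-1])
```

15

i=1: 5>=5, unchanged → [5, 5, 2, 6, 1, 3, 8]
i=2: 2<5, row[2] = 5+2 = 7 → [5, 5, 7, 6, 1, 3, 8]
i=3: 6<7, row[3] = 7+2 = 9 → [5, 5, 7, 9, 1, 3, 8]
i=4: 1<9, row[4] = 9+2 = 11 → [5, 5, 7, 9, 11, 3, 8]
i=5: 3<11, row[5] = 11+2 = 13 → [5, 5, 7, 9, 11, 13, 8]
i=6: 8<13, row[6] = 13+2 = 15 → [5, 5, 7, 9, 11, 13, 15]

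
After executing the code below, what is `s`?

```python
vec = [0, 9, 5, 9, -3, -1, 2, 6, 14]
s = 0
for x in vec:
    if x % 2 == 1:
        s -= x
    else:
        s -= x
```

x=0: not odd, s = 0-0 = 0
x=9: odd, s = 0-9 = -9
x=5: odd, s = (-9)-5 = -14
x=9: odd, s = (-14)-9 = -23
x=-3: odd, s = (-23)-(-3) = -20
x=-1: odd, s = (-20)-(-1) = -19
x=2: not odd, s = (-19)-2 = -21
x=6: not odd, s = (-21)-6 = -27
x=14: not odd, s = (-27)-14 = -41

-41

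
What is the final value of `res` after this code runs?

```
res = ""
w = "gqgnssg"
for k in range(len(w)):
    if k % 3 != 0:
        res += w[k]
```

k=0: skip
k=1: add 'q' → 'q'
k=2: add 'g' → 'qg'
k=3: skip
k=4: add 's' → 'qgs'
k=5: add 's' → 'qgss'
k=6: skip

'qgss'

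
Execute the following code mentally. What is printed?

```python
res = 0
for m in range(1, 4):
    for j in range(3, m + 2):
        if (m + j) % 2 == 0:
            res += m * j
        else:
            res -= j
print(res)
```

2

m=2,j=3: odd sum, res = 0-3 = -3
m=3,j=3: even sum, res = (-3)+9 = 6
m=3,j=4: odd sum, res = 6-4 = 2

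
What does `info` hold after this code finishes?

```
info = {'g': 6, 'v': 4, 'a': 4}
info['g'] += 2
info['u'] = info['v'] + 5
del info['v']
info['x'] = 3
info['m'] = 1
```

{'g': 8, 'a': 4, 'u': 9, 'x': 3, 'm': 1}

info['g'] = 6+2 = 8 → {'g': 8, 'v': 4, 'a': 4}
info['u'] = info['v']+5 = 9 → {'g': 8, 'v': 4, 'a': 4, 'u': 9}
del 'v' → {'g': 8, 'a': 4, 'u': 9}
info['x'] = 3 → {'g': 8, 'a': 4, 'u': 9, 'x': 3}
info['m'] = 1 → {'g': 8, 'a': 4, 'u': 9, 'x': 3, 'm': 1}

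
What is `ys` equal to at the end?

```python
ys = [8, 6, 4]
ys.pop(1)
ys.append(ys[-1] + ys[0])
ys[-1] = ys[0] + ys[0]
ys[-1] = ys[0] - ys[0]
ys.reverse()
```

[0, 4, 8]

pop(1) removes 6 → [8, 4]
append ys[-1]+ys[0] = 4+8 = 12 → [8, 4, 12]
ys[-1] = ys[0]+ys[0] = 8+8 = 16 → [8, 4, 16]
ys[-1] = ys[0]-ys[0] = 8-8 = 0 → [8, 4, 0]
reverse → [0, 4, 8]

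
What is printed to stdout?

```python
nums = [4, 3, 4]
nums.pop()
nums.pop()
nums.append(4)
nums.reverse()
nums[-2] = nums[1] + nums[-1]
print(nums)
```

[8, 4]

pop() removes 4 → [4, 3]
pop() removes 3 → [4]
append 4 → [4, 4]
reverse → [4, 4]
nums[-2] = nums[1]+nums[-1] = 4+4 = 8 → [8, 4]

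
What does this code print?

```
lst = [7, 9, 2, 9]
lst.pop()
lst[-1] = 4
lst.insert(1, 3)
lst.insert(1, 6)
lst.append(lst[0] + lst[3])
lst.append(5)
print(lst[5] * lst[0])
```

pop() removes 9 → [7, 9, 2]
lst[-1] = 4 → [7, 9, 4]
insert 3 at 1 → [7, 3, 9, 4]
insert 6 at 1 → [7, 6, 3, 9, 4]
append lst[0]+lst[3] = 7+9 = 16 → [7, 6, 3, 9, 4, 16]
append 5 → [7, 6, 3, 9, 4, 16, 5]
lst[5]*lst[0] = 16*7 = 112

112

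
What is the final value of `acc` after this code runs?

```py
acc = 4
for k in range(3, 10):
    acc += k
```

46

k=3: acc = 4+3 = 7
k=4: acc = 7+4 = 11
k=5: acc = 11+5 = 16
k=6: acc = 16+6 = 22
k=7: acc = 22+7 = 29
k=8: acc = 29+8 = 37
k=9: acc = 37+9 = 46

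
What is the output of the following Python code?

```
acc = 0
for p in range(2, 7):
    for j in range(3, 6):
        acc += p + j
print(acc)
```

120

p=2,j=3: acc = 0+5 = 5
p=2,j=4: acc = 5+6 = 11
p=2,j=5: acc = 11+7 = 18
p=3,j=3: acc = 18+6 = 24
p=3,j=4: acc = 24+7 = 31
p=3,j=5: acc = 31+8 = 39
p=4,j=3: acc = 39+7 = 46
p=4,j=4: acc = 46+8 = 54
p=4,j=5: acc = 54+9 = 63
p=5,j=3: acc = 63+8 = 71
p=5,j=4: acc = 71+9 = 80
p=5,j=5: acc = 80+10 = 90
p=6,j=3: acc = 90+9 = 99
p=6,j=4: acc = 99+10 = 109
p=6,j=5: acc = 109+11 = 120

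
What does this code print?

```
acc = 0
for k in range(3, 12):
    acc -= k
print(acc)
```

k=3: acc = 0-3 = -3
k=4: acc = (-3)-4 = -7
k=5: acc = (-7)-5 = -12
k=6: acc = (-12)-6 = -18
k=7: acc = (-18)-7 = -25
k=8: acc = (-25)-8 = -33
k=9: acc = (-33)-9 = -42
k=10: acc = (-42)-10 = -52
k=11: acc = (-52)-11 = -63

-63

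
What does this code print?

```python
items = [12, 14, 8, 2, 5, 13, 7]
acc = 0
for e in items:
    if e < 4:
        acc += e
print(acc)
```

e=12: not <4
e=14: not <4
e=8: not <4
e=2: <4, acc = 0+2 = 2
e=5: not <4
e=13: not <4
e=7: not <4

2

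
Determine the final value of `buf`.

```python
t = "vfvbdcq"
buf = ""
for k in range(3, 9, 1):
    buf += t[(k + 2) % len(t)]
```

'cqvfvb'

k=3: add t[5]='c' → 'c'
k=4: add t[6]='q' → 'cq'
k=5: add t[0]='v' → 'cqv'
k=6: add t[1]='f' → 'cqvf'
k=7: add t[2]='v' → 'cqvfv'
k=8: add t[3]='b' → 'cqvfvb'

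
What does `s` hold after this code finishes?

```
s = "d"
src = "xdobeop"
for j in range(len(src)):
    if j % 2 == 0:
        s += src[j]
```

'dxoep'

j=0: add 'x' → 'dx'
j=1: skip
j=2: add 'o' → 'dxo'
j=3: skip
j=4: add 'e' → 'dxoe'
j=5: skip
j=6: add 'p' → 'dxoep'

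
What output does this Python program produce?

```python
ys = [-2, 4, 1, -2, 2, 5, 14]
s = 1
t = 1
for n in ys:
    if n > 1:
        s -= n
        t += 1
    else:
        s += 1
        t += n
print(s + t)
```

-19

n=-2: not >1, s = 1+1 = 2; t=-1
n=4: >1, s = 2-4 = -2; t=0
n=1: not >1, s = (-2)+1 = -1; t=1
n=-2: not >1, s = (-1)+1 = 0; t=-1
n=2: >1, s = 0-2 = -2; t=0
n=5: >1, s = (-2)-5 = -7; t=1
n=14: >1, s = (-7)-14 = -21; t=2
s+t = (-21)+2 = -19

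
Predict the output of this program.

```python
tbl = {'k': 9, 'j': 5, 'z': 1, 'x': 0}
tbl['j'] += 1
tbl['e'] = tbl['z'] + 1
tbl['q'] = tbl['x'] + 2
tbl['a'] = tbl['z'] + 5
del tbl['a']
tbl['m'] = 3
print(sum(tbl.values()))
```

tbl['j'] = 5+1 = 6 → {'k': 9, 'j': 6, 'z': 1, 'x': 0}
tbl['e'] = tbl['z']+1 = 2 → {'k': 9, 'j': 6, 'z': 1, 'x': 0, 'e': 2}
tbl['q'] = tbl['x']+2 = 2 → {'k': 9, 'j': 6, 'z': 1, 'x': 0, 'e': 2, 'q': 2}
tbl['a'] = tbl['z']+5 = 6 → {'k': 9, 'j': 6, 'z': 1, 'x': 0, 'e': 2, 'q': 2, 'a': 6}
del 'a' → {'k': 9, 'j': 6, 'z': 1, 'x': 0, 'e': 2, 'q': 2}
tbl['m'] = 3 → {'k': 9, 'j': 6, 'z': 1, 'x': 0, 'e': 2, 'q': 2, 'm': 3}
sum of values = 23

23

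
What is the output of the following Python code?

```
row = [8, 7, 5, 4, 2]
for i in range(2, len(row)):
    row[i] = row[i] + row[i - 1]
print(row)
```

[8, 7, 12, 16, 18]

i=2: row[2] = 5+7 = 12 → [8, 7, 12, 4, 2]
i=3: row[3] = 4+12 = 16 → [8, 7, 12, 16, 2]
i=4: row[4] = 2+16 = 18 → [8, 7, 12, 16, 18]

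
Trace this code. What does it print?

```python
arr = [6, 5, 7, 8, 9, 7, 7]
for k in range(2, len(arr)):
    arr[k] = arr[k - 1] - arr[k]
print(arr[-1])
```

k=2: arr[2] = 5-7 = -2 → [6, 5, -2, 8, 9, 7, 7]
k=3: arr[3] = (-2)-8 = -10 → [6, 5, -2, -10, 9, 7, 7]
k=4: arr[4] = (-10)-9 = -19 → [6, 5, -2, -10, -19, 7, 7]
k=5: arr[5] = (-19)-7 = -26 → [6, 5, -2, -10, -19, -26, 7]
k=6: arr[6] = (-26)-7 = -33 → [6, 5, -2, -10, -19, -26, -33]

-33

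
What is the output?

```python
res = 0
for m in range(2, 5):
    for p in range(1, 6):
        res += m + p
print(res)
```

m=2,p=1: res = 0+3 = 3
m=2,p=2: res = 3+4 = 7
m=2,p=3: res = 7+5 = 12
m=2,p=4: res = 12+6 = 18
m=2,p=5: res = 18+7 = 25
m=3,p=1: res = 25+4 = 29
m=3,p=2: res = 29+5 = 34
m=3,p=3: res = 34+6 = 40
m=3,p=4: res = 40+7 = 47
m=3,p=5: res = 47+8 = 55
m=4,p=1: res = 55+5 = 60
m=4,p=2: res = 60+6 = 66
m=4,p=3: res = 66+7 = 73
m=4,p=4: res = 73+8 = 81
m=4,p=5: res = 81+9 = 90

90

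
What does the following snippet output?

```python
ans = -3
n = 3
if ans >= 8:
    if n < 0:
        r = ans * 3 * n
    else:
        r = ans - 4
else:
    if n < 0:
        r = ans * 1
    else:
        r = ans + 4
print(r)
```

ans=-3, n=3
ans >= 8 is False; n < 0 is False
→ r = ans + 4 = 1

1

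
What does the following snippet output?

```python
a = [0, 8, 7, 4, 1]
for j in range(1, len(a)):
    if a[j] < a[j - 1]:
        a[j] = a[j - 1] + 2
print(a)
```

[0, 8, 10, 12, 14]

j=1: 8>=0, unchanged → [0, 8, 7, 4, 1]
j=2: 7<8, a[2] = 8+2 = 10 → [0, 8, 10, 4, 1]
j=3: 4<10, a[3] = 10+2 = 12 → [0, 8, 10, 12, 1]
j=4: 1<12, a[4] = 12+2 = 14 → [0, 8, 10, 12, 14]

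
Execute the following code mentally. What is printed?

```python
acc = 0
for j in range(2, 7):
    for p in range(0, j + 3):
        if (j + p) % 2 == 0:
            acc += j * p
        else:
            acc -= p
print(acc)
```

j=2,p=0: even sum, acc = 0+0 = 0
j=2,p=1: odd sum, acc = 0-1 = -1
j=2,p=2: even sum, acc = (-1)+4 = 3
j=2,p=3: odd sum, acc = 3-3 = 0
j=2,p=4: even sum, acc = 0+8 = 8
j=3,p=0: odd sum, acc = 8-0 = 8
j=3,p=1: even sum, acc = 8+3 = 11
j=3,p=2: odd sum, acc = 11-2 = 9
j=3,p=3: even sum, acc = 9+9 = 18
j=3,p=4: odd sum, acc = 18-4 = 14
j=3,p=5: even sum, acc = 14+15 = 29
j=4,p=0: even sum, acc = 29+0 = 29
j=4,p=1: odd sum, acc = 29-1 = 28
j=4,p=2: even sum, acc = 28+8 = 36
j=4,p=3: odd sum, acc = 36-3 = 33
j=4,p=4: even sum, acc = 33+16 = 49
j=4,p=5: odd sum, acc = 49-5 = 44
j=4,p=6: even sum, acc = 44+24 = 68
j=5,p=0: odd sum, acc = 68-0 = 68
j=5,p=1: even sum, acc = 68+5 = 73
j=5,p=2: odd sum, acc = 73-2 = 71
j=5,p=3: even sum, acc = 71+15 = 86
j=5,p=4: odd sum, acc = 86-4 = 82
j=5,p=5: even sum, acc = 82+25 = 107
j=5,p=6: odd sum, acc = 107-6 = 101
j=5,p=7: even sum, acc = 101+35 = 136
j=6,p=0: even sum, acc = 136+0 = 136
j=6,p=1: odd sum, acc = 136-1 = 135
j=6,p=2: even sum, acc = 135+12 = 147
j=6,p=3: odd sum, acc = 147-3 = 144
j=6,p=4: even sum, acc = 144+24 = 168
j=6,p=5: odd sum, acc = 168-5 = 163
j=6,p=6: even sum, acc = 163+36 = 199
j=6,p=7: odd sum, acc = 199-7 = 192
j=6,p=8: even sum, acc = 192+48 = 240

240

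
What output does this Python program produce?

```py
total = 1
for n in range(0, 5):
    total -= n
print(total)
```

n=0: total = 1-0 = 1
n=1: total = 1-1 = 0
n=2: total = 0-2 = -2
n=3: total = (-2)-3 = -5
n=4: total = (-5)-4 = -9

-9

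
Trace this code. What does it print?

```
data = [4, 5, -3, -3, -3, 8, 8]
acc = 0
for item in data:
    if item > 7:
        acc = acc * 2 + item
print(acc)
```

24

item=4: not >7
item=5: not >7
item=-3: not >7
item=-3: not >7
item=-3: not >7
item=8: >7, acc = 0*2+8 = 8
item=8: >7, acc = 8*2+8 = 24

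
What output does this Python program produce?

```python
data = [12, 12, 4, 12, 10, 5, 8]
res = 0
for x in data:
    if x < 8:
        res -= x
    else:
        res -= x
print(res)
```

-63

x=12: not <8, res = 0-12 = -12
x=12: not <8, res = (-12)-12 = -24
x=4: <8, res = (-24)-4 = -28
x=12: not <8, res = (-28)-12 = -40
x=10: not <8, res = (-40)-10 = -50
x=5: <8, res = (-50)-5 = -55
x=8: not <8, res = (-55)-8 = -63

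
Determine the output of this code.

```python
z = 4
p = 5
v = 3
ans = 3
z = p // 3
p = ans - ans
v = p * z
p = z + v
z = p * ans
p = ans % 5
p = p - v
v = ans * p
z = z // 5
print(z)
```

z = 5//3 = 1
p = 3-3 = 0
v = 0*1 = 0
p = 1+0 = 1
z = 1*3 = 3
p = 3%5 = 3
p = 3-0 = 3
v = 3*3 = 9
z = 3//5 = 0

0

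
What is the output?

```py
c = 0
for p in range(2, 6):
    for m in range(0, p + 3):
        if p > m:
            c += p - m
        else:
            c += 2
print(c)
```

p=2,m=0: 2>0, c = 0+2 = 2
p=2,m=1: 2>1, c = 2+1 = 3
p=2,m=2: not 2>2, c = 3+2 = 5
p=2,m=3: not 2>3, c = 5+2 = 7
p=2,m=4: not 2>4, c = 7+2 = 9
p=3,m=0: 3>0, c = 9+3 = 12
p=3,m=1: 3>1, c = 12+2 = 14
p=3,m=2: 3>2, c = 14+1 = 15
p=3,m=3: not 3>3, c = 15+2 = 17
p=3,m=4: not 3>4, c = 17+2 = 19
p=3,m=5: not 3>5, c = 19+2 = 21
p=4,m=0: 4>0, c = 21+4 = 25
p=4,m=1: 4>1, c = 25+3 = 28
p=4,m=2: 4>2, c = 28+2 = 30
p=4,m=3: 4>3, c = 30+1 = 31
p=4,m=4: not 4>4, c = 31+2 = 33
p=4,m=5: not 4>5, c = 33+2 = 35
p=4,m=6: not 4>6, c = 35+2 = 37
p=5,m=0: 5>0, c = 37+5 = 42
p=5,m=1: 5>1, c = 42+4 = 46
p=5,m=2: 5>2, c = 46+3 = 49
p=5,m=3: 5>3, c = 49+2 = 51
p=5,m=4: 5>4, c = 51+1 = 52
p=5,m=5: not 5>5, c = 52+2 = 54
p=5,m=6: not 5>6, c = 54+2 = 56
p=5,m=7: not 5>7, c = 56+2 = 58

58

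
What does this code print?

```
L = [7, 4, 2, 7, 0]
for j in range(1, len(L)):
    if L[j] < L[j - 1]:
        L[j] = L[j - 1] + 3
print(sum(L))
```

j=1: 4<7, L[1] = 7+3 = 10 → [7, 10, 2, 7, 0]
j=2: 2<10, L[2] = 10+3 = 13 → [7, 10, 13, 7, 0]
j=3: 7<13, L[3] = 13+3 = 16 → [7, 10, 13, 16, 0]
j=4: 0<16, L[4] = 16+3 = 19 → [7, 10, 13, 16, 19]
sum = 65

65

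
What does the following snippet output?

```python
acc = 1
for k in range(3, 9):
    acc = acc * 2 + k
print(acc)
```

k=3: acc = 1*2+3 = 5
k=4: acc = 5*2+4 = 14
k=5: acc = 14*2+5 = 33
k=6: acc = 33*2+6 = 72
k=7: acc = 72*2+7 = 151
k=8: acc = 151*2+8 = 310

310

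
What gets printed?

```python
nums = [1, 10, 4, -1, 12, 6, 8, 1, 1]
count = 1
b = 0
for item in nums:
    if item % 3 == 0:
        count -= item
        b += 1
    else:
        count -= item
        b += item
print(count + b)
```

item=1: not %3==0, count = 1-1 = 0; b=1
item=10: not %3==0, count = 0-10 = -10; b=11
item=4: not %3==0, count = (-10)-4 = -14; b=15
item=-1: not %3==0, count = (-14)-(-1) = -13; b=14
item=12: %3==0, count = (-13)-12 = -25; b=15
item=6: %3==0, count = (-25)-6 = -31; b=16
item=8: not %3==0, count = (-31)-8 = -39; b=24
item=1: not %3==0, count = (-39)-1 = -40; b=25
item=1: not %3==0, count = (-40)-1 = -41; b=26
count+b = (-41)+26 = -15

-15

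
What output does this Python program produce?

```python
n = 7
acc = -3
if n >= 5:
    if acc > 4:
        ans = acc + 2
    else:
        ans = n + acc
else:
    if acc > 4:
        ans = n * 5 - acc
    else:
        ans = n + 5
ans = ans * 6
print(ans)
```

24

n=7, acc=-3
n >= 5 is True; acc > 4 is False
→ ans = n + acc = 4
ans = 4*6 = 24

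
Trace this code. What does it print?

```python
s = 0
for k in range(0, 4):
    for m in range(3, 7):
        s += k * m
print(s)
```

108

k=0,m=3: s = 0+0 = 0
k=0,m=4: s = 0+0 = 0
k=0,m=5: s = 0+0 = 0
k=0,m=6: s = 0+0 = 0
k=1,m=3: s = 0+3 = 3
k=1,m=4: s = 3+4 = 7
k=1,m=5: s = 7+5 = 12
k=1,m=6: s = 12+6 = 18
k=2,m=3: s = 18+6 = 24
k=2,m=4: s = 24+8 = 32
k=2,m=5: s = 32+10 = 42
k=2,m=6: s = 42+12 = 54
k=3,m=3: s = 54+9 = 63
k=3,m=4: s = 63+12 = 75
k=3,m=5: s = 75+15 = 90
k=3,m=6: s = 90+18 = 108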